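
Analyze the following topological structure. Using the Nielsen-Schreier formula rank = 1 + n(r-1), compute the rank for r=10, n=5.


Nielsen-Schreier: an index-n subgroup of F_r is free of rank 1 + n(r-1).
Equivalently: chi(cover) = n*chi(base); chi(vee_r S^1) = 1 - 10 = -9.
chi(E) = 5*(-9) = -45; rank = 1 - chi(E) = 1 - (-45) = 46.
rank = 1 + 5*(10-1) = 1 + 45 = 46

46


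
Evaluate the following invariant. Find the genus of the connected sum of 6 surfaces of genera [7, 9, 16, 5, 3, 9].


Genus is additive under connected sum of orientable surfaces.
g = 7 + 9 + 16 + 5 + 3 + 9 = 49

49


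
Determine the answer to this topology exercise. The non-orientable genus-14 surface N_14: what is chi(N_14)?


For a non-orientable closed surface with k crosscaps: chi = 2 - k.
Here k = 14.
chi = 2 - 14 = -12

-12


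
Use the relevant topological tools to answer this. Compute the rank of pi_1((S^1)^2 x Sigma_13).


pi_1(A x B) = pi_1(A) x pi_1(B); rank of abelianization = b_1.
b_1(T^2) = 2, b_1(Sigma_13) = 2*13 = 26.
b_1(product) = 2 + 26 = 28

28


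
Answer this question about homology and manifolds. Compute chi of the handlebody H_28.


A genus-g handlebody deformation retracts to a wedge of g circles.
chi(vee_g S^1) = 1 - g.
chi(H_28) = 1 - 28 = -27

-27


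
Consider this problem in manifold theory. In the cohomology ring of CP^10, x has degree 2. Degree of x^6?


|x| = 2 in H^*(CP^n).
|x^6| = 6 * |x| = 6 * 2 = 12

12


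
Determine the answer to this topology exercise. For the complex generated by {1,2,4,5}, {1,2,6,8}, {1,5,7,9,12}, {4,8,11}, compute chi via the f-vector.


Enumerate all faces; f-vector: f_0=10, f_1=23, f_2=19, f_3=7, f_4=1.
chi = sum (-1)^k f_k = 0

0


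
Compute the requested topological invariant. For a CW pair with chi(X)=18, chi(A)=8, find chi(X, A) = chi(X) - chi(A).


Relative Euler characteristic: chi(X, A) = chi(X) - chi(A).
= 18 - (8) = 10

10


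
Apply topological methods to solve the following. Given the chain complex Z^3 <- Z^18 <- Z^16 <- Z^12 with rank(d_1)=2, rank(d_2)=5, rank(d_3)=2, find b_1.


rank H_k = rank(ker d_k) - rank(im d_{k+1}).
rank(ker d_1) = rank(C_1) - rank(d_1) = 18 - 2 = 16.
rank(im d_{1+1}) = 5.
rank H_1 = 16 - 5 = 11

11


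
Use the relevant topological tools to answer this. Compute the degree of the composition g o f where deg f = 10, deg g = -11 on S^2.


Degree is multiplicative under composition: deg(g o f) = deg(g) * deg(f).
= -11 * 10 = -110

-110


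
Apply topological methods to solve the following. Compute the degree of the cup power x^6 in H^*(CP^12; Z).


|x| = 2 in H^*(CP^n).
|x^6| = 6 * |x| = 6 * 2 = 12

12


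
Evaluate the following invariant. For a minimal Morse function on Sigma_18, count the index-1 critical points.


A perfect Morse function has m_k = b_k.
For Sigma_18: b_0=1, b_1=2g=36, b_2=1.
Saddles m_1 = 2g = 36

36


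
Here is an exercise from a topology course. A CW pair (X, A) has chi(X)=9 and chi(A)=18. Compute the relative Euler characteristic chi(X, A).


Relative Euler characteristic: chi(X, A) = chi(X) - chi(A).
= 9 - (18) = -9

-9


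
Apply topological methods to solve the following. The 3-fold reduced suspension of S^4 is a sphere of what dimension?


Each suspension raises dimension by 1: Sigma S^n = S^{n+1}.
Sigma^3 S^4 = S^{4+3} = S^7

7


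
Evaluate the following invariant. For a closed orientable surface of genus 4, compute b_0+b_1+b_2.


For Sigma_4: b_0 = 1, b_1 = 2g = 8, b_2 = 1.
Total = 1 + 8 + 1 = 10

10


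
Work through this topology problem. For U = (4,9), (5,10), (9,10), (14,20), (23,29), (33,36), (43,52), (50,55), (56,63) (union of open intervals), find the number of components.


Sort and merge overlapping open intervals.
Merged: (4,10), (14,20), (23,29), (33,36), (43,55), (56,63).
Number of components = 6

6


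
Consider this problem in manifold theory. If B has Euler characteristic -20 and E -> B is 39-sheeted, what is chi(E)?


For a finite covering: chi(E) = (number of sheets) * chi(B).
chi(E) = 39 * (-20) = -780

-780


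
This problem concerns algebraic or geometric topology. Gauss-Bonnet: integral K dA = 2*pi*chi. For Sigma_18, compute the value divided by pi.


Gauss-Bonnet: integral K dA = 2*pi*chi(M).
chi(Sigma_18) = 2 - 2*18 = -34.
(integral K dA)/pi = 2*chi = 2*(-34) = -68

-68


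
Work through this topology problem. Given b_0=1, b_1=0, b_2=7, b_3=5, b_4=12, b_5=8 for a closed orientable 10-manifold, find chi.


By Poincare duality b_k = b_{10-k}, so full Betti numbers: b_0=1, b_1=0, b_2=7, b_3=5, b_4=12, b_5=8, b_6=12, b_7=5, b_8=7, b_9=0, b_10=1.
chi = sum (-1)^k b_k = 22

22


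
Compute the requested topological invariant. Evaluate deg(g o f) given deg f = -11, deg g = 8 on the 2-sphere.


Degree is multiplicative under composition: deg(g o f) = deg(g) * deg(f).
= 8 * -11 = -88

-88


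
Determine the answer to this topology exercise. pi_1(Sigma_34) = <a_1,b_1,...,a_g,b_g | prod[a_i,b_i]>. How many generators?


Standard presentation: pi_1(Sigma_g) = <a_1,b_1,...,a_g,b_g | [a_1,b_1]...[a_g,b_g] = 1>.
Number of generators = 2g = 2*34 = 68

68


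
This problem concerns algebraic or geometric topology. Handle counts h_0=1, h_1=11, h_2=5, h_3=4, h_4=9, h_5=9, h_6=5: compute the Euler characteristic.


Handles of index k contribute (-1)^k to chi (same as CW cells).
chi = (1) + (-11) + (5) + (-4) + (9) + (-9) + (5) = -4

-4


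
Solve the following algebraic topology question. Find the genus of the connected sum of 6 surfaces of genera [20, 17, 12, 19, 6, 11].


Genus is additive under connected sum of orientable surfaces.
g = 20 + 17 + 12 + 19 + 6 + 11 = 85

85


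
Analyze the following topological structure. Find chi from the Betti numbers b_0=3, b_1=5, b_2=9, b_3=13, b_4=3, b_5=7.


chi = sum_k (-1)^k b_k.
= (3) + (-5) + (9) + (-13) + (3) + (-7)
= -10

-10


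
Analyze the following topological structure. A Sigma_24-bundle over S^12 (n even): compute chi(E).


chi(S^12) = 2 (n even), chi(Sigma_24) = 2 - 2*24 = -46.
chi(E) = 2 * (-46) = -92

-92


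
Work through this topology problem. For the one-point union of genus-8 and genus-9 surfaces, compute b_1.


For a wedge: H_1(A v B) = H_1(A) + H_1(B).
b_1(Sigma_8) = 16, b_1(Sigma_9) = 18.
b_1 = 16 + 18 = 34

34


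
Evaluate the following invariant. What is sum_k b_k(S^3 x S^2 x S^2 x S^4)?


Total Betti number is multiplicative under products.
Each S^d (d>=1) has total Betti number 2.
There are 4 sphere factors.
Total = 2^4 = 16

16


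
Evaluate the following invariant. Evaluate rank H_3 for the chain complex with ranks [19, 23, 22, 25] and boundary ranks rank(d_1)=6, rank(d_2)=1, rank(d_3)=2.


rank H_k = rank(ker d_k) - rank(im d_{k+1}).
rank(ker d_3) = rank(C_3) - rank(d_3) = 25 - 2 = 23.
rank(im d_{3+1}) = 0.
rank H_3 = 23 - 0 = 23

23


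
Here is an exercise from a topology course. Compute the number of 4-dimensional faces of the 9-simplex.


Delta^9 has 9+1 vertices. A 4-face is a choice of 4+1 vertices.
f_4 = C(9+1, 4+1) = C(10,5) = 252

252


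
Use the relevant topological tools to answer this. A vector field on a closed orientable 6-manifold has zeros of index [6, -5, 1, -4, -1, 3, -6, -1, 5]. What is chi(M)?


Poincare-Hopf: chi(M) = sum of indices of zeros.
chi = (6) + (-5) + (1) + (-4) + (-1) + (3) + (-6) + (-1) + (5) = -2

-2


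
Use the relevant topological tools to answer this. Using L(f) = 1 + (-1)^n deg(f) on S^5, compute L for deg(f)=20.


On S^5: L(f) = tr(f_0*) + (-1)^5 tr(f_5*) = 1 + (-1)^5 * deg(f).
L(f) = 1 + (-1)^5 * 20 = 1 + -20 = -19

-19


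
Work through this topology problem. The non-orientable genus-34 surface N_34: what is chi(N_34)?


For a non-orientable closed surface with k crosscaps: chi = 2 - k.
Here k = 34.
chi = 2 - 34 = -32

-32


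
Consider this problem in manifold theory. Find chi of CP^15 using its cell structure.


CP^15 has one cell in each even dimension 0, 2, ..., 2*15 (15+1 cells total).
All cells are even-dimensional, so chi = number of cells.
chi = 15 + 1 = 16

16


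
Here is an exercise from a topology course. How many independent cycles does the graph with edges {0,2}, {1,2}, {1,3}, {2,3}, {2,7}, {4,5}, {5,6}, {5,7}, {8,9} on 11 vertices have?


b_1 = E - V + (number of components).
E = 9, V = 11, components = 3.
b_1 = 9 - 11 + 3 = 1

1


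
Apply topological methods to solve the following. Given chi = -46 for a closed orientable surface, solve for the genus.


chi = 2 - 2g for closed orientable surfaces.
-46 = 2 - 2g
2g = 2 - (-46) = 48
g = 24

24


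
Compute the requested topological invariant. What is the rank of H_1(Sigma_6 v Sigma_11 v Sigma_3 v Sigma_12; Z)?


For a wedge X v Y: reduced H_k(X v Y) = H_k(X) + H_k(Y).
Each Sigma_g contributes b_1 = 2g.
b_1 = 12 + 22 + 6 + 24 = 64

64


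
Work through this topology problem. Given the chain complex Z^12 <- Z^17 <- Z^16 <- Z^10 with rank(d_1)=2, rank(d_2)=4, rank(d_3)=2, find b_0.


rank H_k = rank(ker d_k) - rank(im d_{k+1}).
rank(ker d_0) = rank(C_0) - rank(d_0) = 12 - 0 = 12.
rank(im d_{0+1}) = 2.
rank H_0 = 12 - 2 = 10

10


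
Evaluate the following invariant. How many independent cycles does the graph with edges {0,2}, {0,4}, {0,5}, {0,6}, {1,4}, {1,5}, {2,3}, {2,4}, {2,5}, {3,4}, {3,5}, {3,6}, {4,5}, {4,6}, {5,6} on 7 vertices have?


b_1 = E - V + (number of components).
E = 15, V = 7, components = 1.
b_1 = 15 - 7 + 1 = 9

9


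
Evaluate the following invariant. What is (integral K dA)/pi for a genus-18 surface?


Gauss-Bonnet: integral K dA = 2*pi*chi(M).
chi(Sigma_18) = 2 - 2*18 = -34.
(integral K dA)/pi = 2*chi = 2*(-34) = -68

-68


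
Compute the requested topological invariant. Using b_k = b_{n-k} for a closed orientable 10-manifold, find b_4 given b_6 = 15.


Poincare duality for closed orientable n-manifolds: b_k = b_{n-k}.
Here n = 10, so b_4 = b_6 = 15

15


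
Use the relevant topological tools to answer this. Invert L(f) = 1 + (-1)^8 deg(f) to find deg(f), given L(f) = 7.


L(f) = 1 + (-1)^8 deg(f) on S^8.
7 = 1 + (-1)^8 * deg(f)
(-1)^8 * deg(f) = 6
deg(f) = 6

6


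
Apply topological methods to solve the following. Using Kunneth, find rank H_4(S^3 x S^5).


Each S^d has Poincare polynomial 1 + t^d.
The product S^3 x S^5 has Poincare polynomial prod(1+t^d_i).
Expanding: b_0=1, b_3=1, b_5=1, b_8=1.
b_4 = 0

0


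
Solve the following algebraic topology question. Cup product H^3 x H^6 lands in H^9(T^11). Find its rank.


Cup product: H^p x H^q -> H^{p+q}; here p+q = 3+6 = 9.
rank H^k(T^n) = C(n,k).
C(11,9) = 55

55


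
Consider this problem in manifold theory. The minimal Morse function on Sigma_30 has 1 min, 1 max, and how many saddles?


A perfect Morse function has m_k = b_k.
For Sigma_30: b_0=1, b_1=2g=60, b_2=1.
Saddles m_1 = 2g = 60

60


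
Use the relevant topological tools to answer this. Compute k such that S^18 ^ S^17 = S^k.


S^m ^ S^n = S^{m+n}.
k = 18 + 17 = 35

35


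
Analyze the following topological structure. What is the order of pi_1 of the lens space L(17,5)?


pi_1(L(p,q)) = Z/pZ for any q coprime to p.
|pi_1(L(17,5))| = 17

17


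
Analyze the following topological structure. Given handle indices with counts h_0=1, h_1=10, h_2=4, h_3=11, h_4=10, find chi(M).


Handles of index k contribute (-1)^k to chi (same as CW cells).
chi = (1) + (-10) + (4) + (-11) + (10) = -6

-6


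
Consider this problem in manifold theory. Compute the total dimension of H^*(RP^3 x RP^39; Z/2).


dim H^*(RP^n; Z/2) = n+1 (one Z/2 in each degree 0..n).
Total Betti number is multiplicative.
Total = (3+1) * (39+1) = 4 * 40 = 160

160


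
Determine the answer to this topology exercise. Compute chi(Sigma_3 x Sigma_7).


chi(Sigma_3) = 2 - 2*3 = -4
chi(Sigma_7) = 2 - 2*7 = -12
chi(product) = (-4) * (-12) = 48

48


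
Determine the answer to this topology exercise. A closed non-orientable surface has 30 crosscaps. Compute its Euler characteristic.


For a non-orientable closed surface with k crosscaps: chi = 2 - k.
Here k = 30.
chi = 2 - 30 = -28

-28


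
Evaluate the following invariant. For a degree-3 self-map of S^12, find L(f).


On S^12: L(f) = tr(f_0*) + (-1)^12 tr(f_12*) = 1 + (-1)^12 * deg(f).
L(f) = 1 + (-1)^12 * 3 = 1 + 3 = 4

4


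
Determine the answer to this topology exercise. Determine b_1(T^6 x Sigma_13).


pi_1(A x B) = pi_1(A) x pi_1(B); rank of abelianization = b_1.
b_1(T^6) = 6, b_1(Sigma_13) = 2*13 = 26.
b_1(product) = 6 + 26 = 32

32


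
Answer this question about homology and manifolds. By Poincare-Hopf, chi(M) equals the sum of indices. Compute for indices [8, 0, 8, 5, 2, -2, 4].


Poincare-Hopf: chi(M) = sum of indices of zeros.
chi = (8) + (0) + (8) + (5) + (2) + (-2) + (4) = 25

25


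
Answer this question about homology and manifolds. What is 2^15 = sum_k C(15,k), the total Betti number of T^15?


b_k(T^15) = C(15,k), so the sum over k is sum_k C(15,k) = 2^15.
Total = 2^15 = 32768

32768


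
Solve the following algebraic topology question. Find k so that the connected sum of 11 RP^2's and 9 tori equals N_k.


Since a >= 1, the sum is non-orientable; each T^2 can be replaced by RP^2 # RP^2 (since T^2#RP^2 = 3RP^2).
Total crosscaps k = 11 + 2*9 = 29.
Check via chi: chi = 11*1 + 9*0 - (11+9-1)*2 = -27 = 2 - k = -27. Consistent.

29


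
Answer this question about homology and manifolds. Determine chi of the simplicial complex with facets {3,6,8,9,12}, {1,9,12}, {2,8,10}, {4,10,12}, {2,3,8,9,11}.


Enumerate all faces; f-vector: f_0=10, f_1=24, f_2=22, f_3=10, f_4=2.
chi = sum (-1)^k f_k = 0

0


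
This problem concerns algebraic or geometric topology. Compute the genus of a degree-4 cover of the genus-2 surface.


For an n-sheeted cover: chi(E) = n * chi(B).
chi(Sigma_2) = 2 - 2*2 = -2.
chi(E) = 4 * (-2) = -8.
genus(E) = (2 - chi(E))/2 = (2 - (-8))/2 = 10/2 = 5

5


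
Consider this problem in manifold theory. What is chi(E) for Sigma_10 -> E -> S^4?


chi(S^4) = 2 (n even), chi(Sigma_10) = 2 - 2*10 = -18.
chi(E) = 2 * (-18) = -36

-36


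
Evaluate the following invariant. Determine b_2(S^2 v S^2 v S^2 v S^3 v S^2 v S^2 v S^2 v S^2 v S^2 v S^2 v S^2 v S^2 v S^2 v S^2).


For a wedge of spheres, H_k (k>0) is free on one generator per sphere of dimension k.
Spheres of dimension 2: count = 13.
b_2 = 13

13


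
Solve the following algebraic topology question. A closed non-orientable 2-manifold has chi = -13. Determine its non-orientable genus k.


chi = 2 - k for closed non-orientable surfaces with k crosscaps.
-13 = 2 - k
k = 2 - (-13) = 15

15


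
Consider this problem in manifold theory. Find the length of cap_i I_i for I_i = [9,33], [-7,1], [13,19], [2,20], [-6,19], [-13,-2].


Intersection = [max(a_i), min(b_i)] = [13, -2].
Since 13 > -2, the intersection is empty.
Length = 0

0


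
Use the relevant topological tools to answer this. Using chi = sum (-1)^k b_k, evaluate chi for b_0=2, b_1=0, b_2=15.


chi = sum_k (-1)^k b_k.
= (2) + (0) + (15)
= 17

17


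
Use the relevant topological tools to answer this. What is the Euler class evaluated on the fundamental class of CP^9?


For any closed oriented manifold, <e(TM),[M]> = chi(M).
chi(CP^9) = 9+1 = 10

10


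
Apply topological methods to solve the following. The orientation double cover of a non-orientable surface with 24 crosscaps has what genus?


chi(N_24) = 2 - 24 = -22.
Double cover: chi(Sigma_g) = 2 * chi(N_24) = 2*(-22) = -44.
2 - 2g = -44, so g = (2 - (-44))/2 = 46/2 = 23

23


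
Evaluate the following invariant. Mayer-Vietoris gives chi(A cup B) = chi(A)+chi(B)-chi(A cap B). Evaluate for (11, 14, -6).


chi(A cup B) = chi(A) + chi(B) - chi(A cap B)
= 11 + (14) - (-6)
= 31

31


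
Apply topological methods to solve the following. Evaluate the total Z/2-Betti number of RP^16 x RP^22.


dim H^*(RP^n; Z/2) = n+1 (one Z/2 in each degree 0..n).
Total Betti number is multiplicative.
Total = (16+1) * (22+1) = 17 * 23 = 391

391


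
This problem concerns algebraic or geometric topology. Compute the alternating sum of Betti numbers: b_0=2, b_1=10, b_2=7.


chi = sum_k (-1)^k b_k.
= (2) + (-10) + (7)
= -1

-1


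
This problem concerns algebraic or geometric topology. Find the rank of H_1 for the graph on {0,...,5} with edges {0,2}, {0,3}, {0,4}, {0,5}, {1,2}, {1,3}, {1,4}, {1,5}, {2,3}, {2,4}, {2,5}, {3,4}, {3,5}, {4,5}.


b_1 = E - V + (number of components).
E = 14, V = 6, components = 1.
b_1 = 14 - 6 + 1 = 9

9


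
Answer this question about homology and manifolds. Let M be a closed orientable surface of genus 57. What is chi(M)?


For a closed orientable surface of genus g: chi = 2 - 2g.
Here g = 57.
chi = 2 - 2*57 = 2 - 114 = -112

-112


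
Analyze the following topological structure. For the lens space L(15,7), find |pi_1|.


pi_1(L(p,q)) = Z/pZ for any q coprime to p.
|pi_1(L(15,7))| = 15

15


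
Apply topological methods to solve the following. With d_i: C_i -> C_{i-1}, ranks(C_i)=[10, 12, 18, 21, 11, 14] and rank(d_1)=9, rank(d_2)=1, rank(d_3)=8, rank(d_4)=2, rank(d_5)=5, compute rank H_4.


rank H_k = rank(ker d_k) - rank(im d_{k+1}).
rank(ker d_4) = rank(C_4) - rank(d_4) = 11 - 2 = 9.
rank(im d_{4+1}) = 5.
rank H_4 = 9 - 5 = 4

4


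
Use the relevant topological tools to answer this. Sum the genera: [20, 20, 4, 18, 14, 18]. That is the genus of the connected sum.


Genus is additive under connected sum of orientable surfaces.
g = 20 + 20 + 4 + 18 + 14 + 18 = 94

94


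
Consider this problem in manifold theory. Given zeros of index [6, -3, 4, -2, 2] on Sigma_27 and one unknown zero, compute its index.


Poincare-Hopf: sum of indices = chi(M).
chi(Sigma_27) = 2 - 2*27 = -52.
Sum of known indices = 7.
x = chi - (sum known) = -52 - (7) = -59

-59


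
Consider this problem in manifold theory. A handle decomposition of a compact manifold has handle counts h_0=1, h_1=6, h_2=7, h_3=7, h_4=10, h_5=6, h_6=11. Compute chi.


Handles of index k contribute (-1)^k to chi (same as CW cells).
chi = (1) + (-6) + (7) + (-7) + (10) + (-6) + (11) = 10

10


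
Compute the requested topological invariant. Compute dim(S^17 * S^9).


Join of spheres: S^m * S^n = S^{m+n+1}.
dim = 17 + 9 + 1 = 27

27


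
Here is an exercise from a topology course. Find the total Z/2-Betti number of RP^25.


H^k(RP^25; Z/2) = Z/2 for each 0 <= k <= 25.
Total dimension = 25 + 1 = 26

26


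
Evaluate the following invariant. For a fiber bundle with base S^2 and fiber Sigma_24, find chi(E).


chi(S^2) = 2 (n even), chi(Sigma_24) = 2 - 2*24 = -46.
chi(E) = 2 * (-46) = -92

-92


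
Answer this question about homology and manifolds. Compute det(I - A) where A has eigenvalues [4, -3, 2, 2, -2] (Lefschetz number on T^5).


For a torus self-map: L(f) = det(I - A) where A acts on H_1.
L(f) = (1-4) * (1--3) * (1-2) * (1-2) * (1--2) = -3 * 4 * -1 * -1 * 3 = -36

-36


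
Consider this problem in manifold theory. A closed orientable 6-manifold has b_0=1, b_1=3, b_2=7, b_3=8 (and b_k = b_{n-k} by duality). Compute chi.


By Poincare duality b_k = b_{6-k}, so full Betti numbers: b_0=1, b_1=3, b_2=7, b_3=8, b_4=7, b_5=3, b_6=1.
chi = sum (-1)^k b_k = 2

2


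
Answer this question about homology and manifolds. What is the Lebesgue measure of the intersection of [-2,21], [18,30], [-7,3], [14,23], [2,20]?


Intersection = [max(a_i), min(b_i)] = [18, 3].
Since 18 > 3, the intersection is empty.
Length = 0

0


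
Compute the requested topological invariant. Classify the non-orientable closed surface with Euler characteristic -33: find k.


chi = 2 - k for closed non-orientable surfaces with k crosscaps.
-33 = 2 - k
k = 2 - (-33) = 35

35


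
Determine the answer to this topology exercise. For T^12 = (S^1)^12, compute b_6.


By the Kunneth formula, b_k(T^n) = C(n,k).
b_6(T^12) = C(12,6).
C(12,6) = 12!/(6!*6!) = 924

924


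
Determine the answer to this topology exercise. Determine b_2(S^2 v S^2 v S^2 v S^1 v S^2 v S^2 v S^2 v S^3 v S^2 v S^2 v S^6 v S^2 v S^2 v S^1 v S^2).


For a wedge of spheres, H_k (k>0) is free on one generator per sphere of dimension k.
Spheres of dimension 2: count = 11.
b_2 = 11

11


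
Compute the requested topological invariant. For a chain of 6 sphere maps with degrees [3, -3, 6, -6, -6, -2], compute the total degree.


Degree is multiplicative: deg(composition) = product of degrees.
= (3) * (-3) * (6) * (-6) * (-6) * (-2) = 3888

3888


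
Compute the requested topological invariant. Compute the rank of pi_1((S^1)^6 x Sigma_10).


pi_1(A x B) = pi_1(A) x pi_1(B); rank of abelianization = b_1.
b_1(T^6) = 6, b_1(Sigma_10) = 2*10 = 20.
b_1(product) = 6 + 20 = 26

26


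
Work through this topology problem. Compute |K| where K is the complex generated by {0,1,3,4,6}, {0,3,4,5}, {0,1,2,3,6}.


Each maximal simplex on m vertices has 2^m - 1 nonempty faces.
Take the union (dedupe shared faces).
Total distinct faces = 55

55


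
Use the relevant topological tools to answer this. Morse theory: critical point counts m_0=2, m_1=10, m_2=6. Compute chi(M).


Morse theory: chi(M) = sum_k (-1)^k m_k where m_k = #(index-k critical points).
= (2) + (-10) + (6) = -2

-2


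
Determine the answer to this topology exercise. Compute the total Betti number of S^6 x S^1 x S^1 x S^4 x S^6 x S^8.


Total Betti number is multiplicative under products.
Each S^d (d>=1) has total Betti number 2.
There are 6 sphere factors.
Total = 2^6 = 64

64


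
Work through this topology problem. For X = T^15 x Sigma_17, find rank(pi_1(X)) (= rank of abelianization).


pi_1(A x B) = pi_1(A) x pi_1(B); rank of abelianization = b_1.
b_1(T^15) = 15, b_1(Sigma_17) = 2*17 = 34.
b_1(product) = 15 + 34 = 49

49


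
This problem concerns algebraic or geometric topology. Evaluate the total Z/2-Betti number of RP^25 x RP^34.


dim H^*(RP^n; Z/2) = n+1 (one Z/2 in each degree 0..n).
Total Betti number is multiplicative.
Total = (25+1) * (34+1) = 26 * 35 = 910

910


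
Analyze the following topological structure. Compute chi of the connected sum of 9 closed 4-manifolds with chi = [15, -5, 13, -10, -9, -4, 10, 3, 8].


For n-manifolds: chi(A#B) = chi(A) + chi(B) - chi(S^4).
chi(S^4) = 1 + (-1)^4 = 2.
chi(#) = (sum chi_i) - (9-1)*chi(S^4) = 21 - 8*2 = 5

5


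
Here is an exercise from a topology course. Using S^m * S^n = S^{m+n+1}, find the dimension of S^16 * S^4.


Join of spheres: S^m * S^n = S^{m+n+1}.
dim = 16 + 4 + 1 = 21

21


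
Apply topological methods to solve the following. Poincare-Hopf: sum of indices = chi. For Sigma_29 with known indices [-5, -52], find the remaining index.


Poincare-Hopf: sum of indices = chi(M).
chi(Sigma_29) = 2 - 2*29 = -56.
Sum of known indices = -57.
x = chi - (sum known) = -56 - (-57) = 1

1


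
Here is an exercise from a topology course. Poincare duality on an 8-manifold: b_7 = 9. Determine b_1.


Poincare duality for closed orientable n-manifolds: b_k = b_{n-k}.
Here n = 8, so b_1 = b_7 = 9

9


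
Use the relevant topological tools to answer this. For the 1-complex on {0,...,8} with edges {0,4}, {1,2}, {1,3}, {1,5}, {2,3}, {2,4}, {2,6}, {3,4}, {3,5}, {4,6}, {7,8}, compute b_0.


Run DFS/union-find over 9 vertices.
V = 9, E = 11.
Number of components = 2

2


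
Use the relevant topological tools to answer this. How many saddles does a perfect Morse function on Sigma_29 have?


A perfect Morse function has m_k = b_k.
For Sigma_29: b_0=1, b_1=2g=58, b_2=1.
Saddles m_1 = 2g = 58

58


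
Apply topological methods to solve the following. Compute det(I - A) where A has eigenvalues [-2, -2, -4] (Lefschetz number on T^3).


For a torus self-map: L(f) = det(I - A) where A acts on H_1.
L(f) = (1--2) * (1--2) * (1--4) = 3 * 3 * 5 = 45

45


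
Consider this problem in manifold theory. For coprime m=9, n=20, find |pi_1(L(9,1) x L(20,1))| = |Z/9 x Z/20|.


pi_1(X x Y) = pi_1(X) x pi_1(Y).
pi_1(L(9,1)) = Z/9, pi_1(L(20,1)) = Z/20.
|Z/9 x Z/20| = 9 * 20 = 180

180


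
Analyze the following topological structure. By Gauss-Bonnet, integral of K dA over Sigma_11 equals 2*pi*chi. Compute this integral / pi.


Gauss-Bonnet: integral K dA = 2*pi*chi(M).
chi(Sigma_11) = 2 - 2*11 = -20.
(integral K dA)/pi = 2*chi = 2*(-20) = -40

-40


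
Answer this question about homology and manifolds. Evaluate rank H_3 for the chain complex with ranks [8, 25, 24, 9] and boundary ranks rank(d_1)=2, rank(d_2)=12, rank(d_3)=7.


rank H_k = rank(ker d_k) - rank(im d_{k+1}).
rank(ker d_3) = rank(C_3) - rank(d_3) = 9 - 7 = 2.
rank(im d_{3+1}) = 0.
rank H_3 = 2 - 0 = 2

2


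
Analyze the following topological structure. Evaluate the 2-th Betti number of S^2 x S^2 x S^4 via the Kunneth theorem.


Each S^d has Poincare polynomial 1 + t^d.
The product S^2 x S^2 x S^4 has Poincare polynomial prod(1+t^d_i).
Expanding: b_0=1, b_2=2, b_4=2, b_6=2, b_8=1.
b_2 = 2

2


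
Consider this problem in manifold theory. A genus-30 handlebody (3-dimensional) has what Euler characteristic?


A genus-g handlebody deformation retracts to a wedge of g circles.
chi(vee_g S^1) = 1 - g.
chi(H_30) = 1 - 30 = -29

-29


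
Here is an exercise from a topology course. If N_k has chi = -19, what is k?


chi = 2 - k for closed non-orientable surfaces with k crosscaps.
-19 = 2 - k
k = 2 - (-19) = 21

21


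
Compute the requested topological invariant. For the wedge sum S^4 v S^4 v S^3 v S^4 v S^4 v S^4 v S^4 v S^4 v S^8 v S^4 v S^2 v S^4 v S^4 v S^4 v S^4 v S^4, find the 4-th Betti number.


For a wedge of spheres, H_k (k>0) is free on one generator per sphere of dimension k.
Spheres of dimension 4: count = 13.
b_4 = 13

13


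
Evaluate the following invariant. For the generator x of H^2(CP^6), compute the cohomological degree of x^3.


|x| = 2 in H^*(CP^n).
|x^3| = 3 * |x| = 3 * 2 = 6

6


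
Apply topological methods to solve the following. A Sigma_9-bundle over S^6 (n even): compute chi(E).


chi(S^6) = 2 (n even), chi(Sigma_9) = 2 - 2*9 = -16.
chi(E) = 2 * (-16) = -32

-32


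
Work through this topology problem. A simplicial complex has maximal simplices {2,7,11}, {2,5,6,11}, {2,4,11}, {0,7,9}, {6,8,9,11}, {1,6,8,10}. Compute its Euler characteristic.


Enumerate all faces; f-vector: f_0=11, f_1=23, f_2=15, f_3=3.
chi = sum (-1)^k f_k = 0

0


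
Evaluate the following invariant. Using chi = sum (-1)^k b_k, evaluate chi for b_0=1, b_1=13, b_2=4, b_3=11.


chi = sum_k (-1)^k b_k.
= (1) + (-13) + (4) + (-11)
= -19

-19


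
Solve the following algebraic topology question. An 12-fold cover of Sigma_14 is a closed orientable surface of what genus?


For an n-sheeted cover: chi(E) = n * chi(B).
chi(Sigma_14) = 2 - 2*14 = -26.
chi(E) = 12 * (-26) = -312.
genus(E) = (2 - chi(E))/2 = (2 - (-312))/2 = 314/2 = 157

157


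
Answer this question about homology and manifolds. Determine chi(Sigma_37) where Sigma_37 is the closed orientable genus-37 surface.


For a closed orientable surface of genus g: chi = 2 - 2g.
Here g = 37.
chi = 2 - 2*37 = 2 - 74 = -72

-72


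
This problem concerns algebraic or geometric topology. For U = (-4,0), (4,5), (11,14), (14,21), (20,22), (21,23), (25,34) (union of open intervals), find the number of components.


Sort and merge overlapping open intervals.
Merged: (-4,0), (4,5), (11,14), (14,23), (25,34).
Number of components = 5

5


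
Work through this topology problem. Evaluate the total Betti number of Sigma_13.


For Sigma_13: b_0 = 1, b_1 = 2g = 26, b_2 = 1.
Total = 1 + 26 + 1 = 28

28


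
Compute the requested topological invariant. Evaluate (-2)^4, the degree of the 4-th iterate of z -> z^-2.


deg(f) = -2. Degree is multiplicative: deg(f^4) = (deg f)^4.
deg(f^4) = (-2)^4 = 16

16


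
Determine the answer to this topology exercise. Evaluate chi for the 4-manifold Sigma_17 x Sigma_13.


chi(Sigma_17) = 2 - 2*17 = -32
chi(Sigma_13) = 2 - 2*13 = -24
chi(product) = (-32) * (-24) = 768

768


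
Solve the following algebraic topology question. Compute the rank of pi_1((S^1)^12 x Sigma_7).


pi_1(A x B) = pi_1(A) x pi_1(B); rank of abelianization = b_1.
b_1(T^12) = 12, b_1(Sigma_7) = 2*7 = 14.
b_1(product) = 12 + 14 = 26

26


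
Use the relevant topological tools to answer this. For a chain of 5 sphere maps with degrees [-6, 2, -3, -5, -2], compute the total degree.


Degree is multiplicative: deg(composition) = product of degrees.
= (-6) * (2) * (-3) * (-5) * (-2) = 360

360


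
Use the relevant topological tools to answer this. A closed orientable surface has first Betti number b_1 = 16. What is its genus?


For a closed orientable surface: b_1 = 2g.
16 = 2g
g = 16 / 2 = 8

8


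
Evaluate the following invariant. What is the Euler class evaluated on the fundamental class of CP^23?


For any closed oriented manifold, <e(TM),[M]> = chi(M).
chi(CP^23) = 23+1 = 24

24


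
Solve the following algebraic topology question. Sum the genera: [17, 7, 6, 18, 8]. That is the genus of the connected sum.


Genus is additive under connected sum of orientable surfaces.
g = 17 + 7 + 6 + 18 + 8 = 56

56


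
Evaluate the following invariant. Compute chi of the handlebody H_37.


A genus-g handlebody deformation retracts to a wedge of g circles.
chi(vee_g S^1) = 1 - g.
chi(H_37) = 1 - 37 = -36

-36


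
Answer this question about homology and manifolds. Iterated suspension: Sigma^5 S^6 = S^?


Each suspension raises dimension by 1: Sigma S^n = S^{n+1}.
Sigma^5 S^6 = S^{6+5} = S^11

11


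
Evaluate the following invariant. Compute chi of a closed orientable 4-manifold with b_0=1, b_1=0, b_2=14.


By Poincare duality b_k = b_{4-k}, so full Betti numbers: b_0=1, b_1=0, b_2=14, b_3=0, b_4=1.
chi = sum (-1)^k b_k = 16

16


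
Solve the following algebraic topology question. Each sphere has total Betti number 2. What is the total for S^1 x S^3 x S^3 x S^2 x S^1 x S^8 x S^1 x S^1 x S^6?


Total Betti number is multiplicative under products.
Each S^d (d>=1) has total Betti number 2.
There are 9 sphere factors.
Total = 2^9 = 512

512


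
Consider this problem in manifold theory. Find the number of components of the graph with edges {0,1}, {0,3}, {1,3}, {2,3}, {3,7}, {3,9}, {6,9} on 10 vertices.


Run DFS/union-find over 10 vertices.
V = 10, E = 7.
Number of components = 4

4


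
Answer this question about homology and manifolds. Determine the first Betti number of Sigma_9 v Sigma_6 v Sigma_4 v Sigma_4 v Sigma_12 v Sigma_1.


For a wedge X v Y: reduced H_k(X v Y) = H_k(X) + H_k(Y).
Each Sigma_g contributes b_1 = 2g.
b_1 = 18 + 12 + 8 + 8 + 24 + 2 = 72

72


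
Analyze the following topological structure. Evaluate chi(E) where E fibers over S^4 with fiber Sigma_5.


chi(S^4) = 2 (n even), chi(Sigma_5) = 2 - 2*5 = -8.
chi(E) = 2 * (-8) = -16

-16


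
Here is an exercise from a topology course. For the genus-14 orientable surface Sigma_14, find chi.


For a closed orientable surface of genus g: chi = 2 - 2g.
Here g = 14.
chi = 2 - 2*14 = 2 - 28 = -26

-26


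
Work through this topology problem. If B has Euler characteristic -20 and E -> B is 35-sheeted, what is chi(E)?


For a finite covering: chi(E) = (number of sheets) * chi(B).
chi(E) = 35 * (-20) = -700

-700


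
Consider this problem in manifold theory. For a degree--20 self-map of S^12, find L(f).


On S^12: L(f) = tr(f_0*) + (-1)^12 tr(f_12*) = 1 + (-1)^12 * deg(f).
L(f) = 1 + (-1)^12 * -20 = 1 + -20 = -19

-19


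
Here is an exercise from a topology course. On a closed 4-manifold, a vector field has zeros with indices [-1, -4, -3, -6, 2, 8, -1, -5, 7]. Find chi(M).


Poincare-Hopf: chi(M) = sum of indices of zeros.
chi = (-1) + (-4) + (-3) + (-6) + (2) + (8) + (-1) + (-5) + (7) = -3

-3


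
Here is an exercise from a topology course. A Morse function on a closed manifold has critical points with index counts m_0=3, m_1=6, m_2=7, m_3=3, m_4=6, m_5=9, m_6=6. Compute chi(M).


Morse theory: chi(M) = sum_k (-1)^k m_k where m_k = #(index-k critical points).
= (3) + (-6) + (7) + (-3) + (6) + (-9) + (6) = 4

4


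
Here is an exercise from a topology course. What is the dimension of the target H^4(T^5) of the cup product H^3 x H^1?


Cup product: H^p x H^q -> H^{p+q}; here p+q = 3+1 = 4.
rank H^k(T^n) = C(n,k).
C(5,4) = 5

5


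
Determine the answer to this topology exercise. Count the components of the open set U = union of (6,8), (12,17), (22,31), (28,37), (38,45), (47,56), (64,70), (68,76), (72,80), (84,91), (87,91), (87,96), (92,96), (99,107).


Sort and merge overlapping open intervals.
Merged: (6,8), (12,17), (22,37), (38,45), (47,56), (64,80), (84,96), (99,107).
Number of components = 8

8


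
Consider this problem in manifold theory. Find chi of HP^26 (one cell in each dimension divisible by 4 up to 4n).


HP^26 has one cell in each dimension 0, 4, ..., 4*26 (26+1 cells, all even-dim).
chi = 26 + 1 = 27

27


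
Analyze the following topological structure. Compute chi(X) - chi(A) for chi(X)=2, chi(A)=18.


Relative Euler characteristic: chi(X, A) = chi(X) - chi(A).
= 2 - (18) = -16

-16


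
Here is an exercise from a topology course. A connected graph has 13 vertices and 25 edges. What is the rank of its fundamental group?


For a connected graph: rank(pi_1) = b_1 = E - V + 1 = 1 - chi.
chi = V - E = 13 - 25 = -12.
rank = 1 - (-12) = 25 - 13 + 1 = 13

13


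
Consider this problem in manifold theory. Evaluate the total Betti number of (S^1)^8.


b_k(T^8) = C(8,k), so the sum over k is sum_k C(8,k) = 2^8.
Total = 2^8 = 256

256


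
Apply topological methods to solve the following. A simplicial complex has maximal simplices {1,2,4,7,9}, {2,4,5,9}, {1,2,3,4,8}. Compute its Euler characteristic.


Enumerate all faces; f-vector: f_0=8, f_1=20, f_2=22, f_3=11, f_4=2.
chi = sum (-1)^k f_k = 1

1


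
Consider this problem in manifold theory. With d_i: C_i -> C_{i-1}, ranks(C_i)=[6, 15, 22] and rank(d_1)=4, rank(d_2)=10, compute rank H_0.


rank H_k = rank(ker d_k) - rank(im d_{k+1}).
rank(ker d_0) = rank(C_0) - rank(d_0) = 6 - 0 = 6.
rank(im d_{0+1}) = 4.
rank H_0 = 6 - 4 = 2

2


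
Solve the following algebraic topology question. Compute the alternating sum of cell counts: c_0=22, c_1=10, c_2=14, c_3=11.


chi = sum_k (-1)^k c_k.
= (-1)^0*22 + (-1)^1*10 + (-1)^2*14 + (-1)^3*11
= (22) + (-10) + (14) + (-11)
= 15

15


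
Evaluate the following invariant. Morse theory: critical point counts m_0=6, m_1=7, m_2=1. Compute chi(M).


Morse theory: chi(M) = sum_k (-1)^k m_k where m_k = #(index-k critical points).
= (6) + (-7) + (1) = 0

0


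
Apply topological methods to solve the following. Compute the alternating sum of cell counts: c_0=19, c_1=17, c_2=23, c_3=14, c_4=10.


chi = sum_k (-1)^k c_k.
= (-1)^0*19 + (-1)^1*17 + (-1)^2*23 + (-1)^3*14 + (-1)^4*10
= (19) + (-17) + (23) + (-14) + (10)
= 21

21


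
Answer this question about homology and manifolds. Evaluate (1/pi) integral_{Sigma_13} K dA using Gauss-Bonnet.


Gauss-Bonnet: integral K dA = 2*pi*chi(M).
chi(Sigma_13) = 2 - 2*13 = -24.
(integral K dA)/pi = 2*chi = 2*(-24) = -48

-48


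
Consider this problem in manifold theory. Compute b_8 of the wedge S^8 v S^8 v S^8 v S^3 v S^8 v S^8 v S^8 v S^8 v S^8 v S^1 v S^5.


For a wedge of spheres, H_k (k>0) is free on one generator per sphere of dimension k.
Spheres of dimension 8: count = 8.
b_8 = 8

8


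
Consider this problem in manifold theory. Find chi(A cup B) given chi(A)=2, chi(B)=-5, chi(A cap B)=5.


chi(A cup B) = chi(A) + chi(B) - chi(A cap B)
= 2 + (-5) - (5)
= -8

-8


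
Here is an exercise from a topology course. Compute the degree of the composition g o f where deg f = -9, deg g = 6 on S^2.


Degree is multiplicative under composition: deg(g o f) = deg(g) * deg(f).
= 6 * -9 = -54

-54


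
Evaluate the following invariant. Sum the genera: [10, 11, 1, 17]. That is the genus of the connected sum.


Genus is additive under connected sum of orientable surfaces.
g = 10 + 11 + 1 + 17 = 39

39


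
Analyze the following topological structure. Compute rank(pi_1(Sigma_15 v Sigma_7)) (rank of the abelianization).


For a wedge: H_1(A v B) = H_1(A) + H_1(B).
b_1(Sigma_15) = 30, b_1(Sigma_7) = 14.
b_1 = 30 + 14 = 44

44


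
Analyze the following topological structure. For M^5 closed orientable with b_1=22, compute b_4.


Poincare duality for closed orientable n-manifolds: b_k = b_{n-k}.
Here n = 5, so b_4 = b_1 = 22

22


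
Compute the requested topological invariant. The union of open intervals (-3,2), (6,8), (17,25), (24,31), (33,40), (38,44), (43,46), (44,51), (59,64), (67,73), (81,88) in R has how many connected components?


Sort and merge overlapping open intervals.
Merged: (-3,2), (6,8), (17,31), (33,51), (59,64), (67,73), (81,88).
Number of components = 7

7


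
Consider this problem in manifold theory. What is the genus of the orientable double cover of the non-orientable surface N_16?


chi(N_16) = 2 - 16 = -14.
Double cover: chi(Sigma_g) = 2 * chi(N_16) = 2*(-14) = -28.
2 - 2g = -28, so g = (2 - (-28))/2 = 30/2 = 15

15


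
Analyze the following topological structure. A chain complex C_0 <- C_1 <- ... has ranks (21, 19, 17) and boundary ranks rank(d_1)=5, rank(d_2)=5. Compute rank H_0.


rank H_k = rank(ker d_k) - rank(im d_{k+1}).
rank(ker d_0) = rank(C_0) - rank(d_0) = 21 - 0 = 21.
rank(im d_{0+1}) = 5.
rank H_0 = 21 - 5 = 16

16


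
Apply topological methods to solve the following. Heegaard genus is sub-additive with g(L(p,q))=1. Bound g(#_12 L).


Heegaard genus satisfies g(A#B) <= g(A) + g(B).
Each lens space has g = 1.
Upper bound: 12 * 1 = 12

12


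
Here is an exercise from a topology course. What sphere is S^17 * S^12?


Join of spheres: S^m * S^n = S^{m+n+1}.
dim = 17 + 12 + 1 = 30

30


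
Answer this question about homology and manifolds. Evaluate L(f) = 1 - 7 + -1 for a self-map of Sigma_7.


L(f) = tr(f_0*) - tr(f_1*) + tr(f_2*).
= 1 - (7) + (-1)
= -7

-7


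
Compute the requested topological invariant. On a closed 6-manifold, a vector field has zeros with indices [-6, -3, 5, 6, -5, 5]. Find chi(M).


Poincare-Hopf: chi(M) = sum of indices of zeros.
chi = (-6) + (-3) + (5) + (6) + (-5) + (5) = 2

2


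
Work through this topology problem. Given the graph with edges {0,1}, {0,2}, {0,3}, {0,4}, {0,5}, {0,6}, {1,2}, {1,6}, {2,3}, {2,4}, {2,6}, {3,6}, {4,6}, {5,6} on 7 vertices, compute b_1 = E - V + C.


b_1 = E - V + (number of components).
E = 14, V = 7, components = 1.
b_1 = 14 - 7 + 1 = 8

8


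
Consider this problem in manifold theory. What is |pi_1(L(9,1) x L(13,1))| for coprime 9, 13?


pi_1(X x Y) = pi_1(X) x pi_1(Y).
pi_1(L(9,1)) = Z/9, pi_1(L(13,1)) = Z/13.
|Z/9 x Z/13| = 9 * 13 = 117

117


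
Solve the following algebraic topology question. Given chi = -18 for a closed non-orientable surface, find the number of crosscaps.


chi = 2 - k for closed non-orientable surfaces with k crosscaps.
-18 = 2 - k
k = 2 - (-18) = 20

20


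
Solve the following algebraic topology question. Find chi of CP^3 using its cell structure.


CP^3 has one cell in each even dimension 0, 2, ..., 2*3 (3+1 cells total).
All cells are even-dimensional, so chi = number of cells.
chi = 3 + 1 = 4

4


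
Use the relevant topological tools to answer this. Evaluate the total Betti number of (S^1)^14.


b_k(T^14) = C(14,k), so the sum over k is sum_k C(14,k) = 2^14.
Total = 2^14 = 16384

16384


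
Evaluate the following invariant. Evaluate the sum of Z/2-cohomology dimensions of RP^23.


H^k(RP^23; Z/2) = Z/2 for each 0 <= k <= 23.
Total dimension = 23 + 1 = 24

24
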